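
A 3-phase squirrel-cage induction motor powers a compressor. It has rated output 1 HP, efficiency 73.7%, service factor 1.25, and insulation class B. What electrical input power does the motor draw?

1.01 kW

P_out = 1 × 746 = 746 W
P_in = P_out/η = 746/0.737 = 1012 W = 1.01 kW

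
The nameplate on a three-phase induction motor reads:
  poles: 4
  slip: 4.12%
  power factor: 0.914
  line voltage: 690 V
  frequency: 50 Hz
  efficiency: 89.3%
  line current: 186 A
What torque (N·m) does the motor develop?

P_in = √3·V·I·cosφ = 1.732 × 690 × 186 × 0.914 = 203168 W
P_out = η·P_in = 0.893 × 203168 = 181429 W
n_s = 120×50/4 = 1500 rpm; n = 1500×(1−0.0412) = 1438 rpm
ω = 2π×1438/60 = 150.6 rad/s
τ = P_out/ω = 181429/150.6 = 1200 N·m

1200 N·m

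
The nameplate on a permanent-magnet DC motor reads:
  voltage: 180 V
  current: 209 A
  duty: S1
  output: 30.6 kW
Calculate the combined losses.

P_in = V·I = 180×209 = 37620 W
P_out = 30600 W
Losses = P_in − P_out = 37620 − 30600 = 7020 W

7.02 kW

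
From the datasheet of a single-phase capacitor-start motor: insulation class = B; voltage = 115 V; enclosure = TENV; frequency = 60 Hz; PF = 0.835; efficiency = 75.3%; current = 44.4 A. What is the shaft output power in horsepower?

4.3 HP

P_in = V·I·cosφ = 115 × 44.4 × 0.835 = 4264 W
P_out = η·P_in = 0.753 × 4264 = 3211 W
= 3211/746 = 4.3 HP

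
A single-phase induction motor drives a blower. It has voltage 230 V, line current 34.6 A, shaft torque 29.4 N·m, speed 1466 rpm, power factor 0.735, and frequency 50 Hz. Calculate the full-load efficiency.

77.2 %

ω = 2π × 1466/60 = 153.5 rad/s; P_out = τω = 29.4 × 153.5 = 4513 W
P_in = V·I·cosφ = 230 × 34.6 × 0.735 = 5849 W
η = P_out / P_in = 4513 / 5849 = 0.772 = 77.2%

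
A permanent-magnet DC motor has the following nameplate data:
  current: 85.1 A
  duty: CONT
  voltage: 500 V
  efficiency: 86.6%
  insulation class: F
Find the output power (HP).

P_in = V·I = 500 × 85.1 = 42550 W
P_out = η·P_in = 0.866 × 42550 = 36848 W
= 36848/746 = 49.4 HP

49.4 HP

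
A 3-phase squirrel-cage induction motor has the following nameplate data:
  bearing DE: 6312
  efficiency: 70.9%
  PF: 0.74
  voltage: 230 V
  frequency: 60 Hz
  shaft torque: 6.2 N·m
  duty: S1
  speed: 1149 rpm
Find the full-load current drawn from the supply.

ω = 2π×1149/60 = 120.3 rad/s; P_out = τω = 6.2 × 120.3 = 746 W
P_in = P_out / η = 746 / 0.709 = 1052 W
I_L = P_in / (√3·V_L·cosφ) = 1052 / (1.732 × 230 × 0.74) = 3.57 A

3.57 A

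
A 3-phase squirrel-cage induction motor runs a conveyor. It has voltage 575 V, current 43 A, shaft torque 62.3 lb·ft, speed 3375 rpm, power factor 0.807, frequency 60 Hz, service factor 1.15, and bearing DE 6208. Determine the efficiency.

86.4 %

τ = 62.3 lb·ft × 1.356 = 84.48 N·m
ω = 2π × 3375/60 = 353.4 rad/s; P_out = τω = 84.48 × 353.4 = 29855 W
P_in = √3·V_L·I_L·cosφ = 1.732 × 575 × 43 × 0.807 = 34559 W
η = P_out / P_in = 29855 / 34559 = 0.864 = 86.4%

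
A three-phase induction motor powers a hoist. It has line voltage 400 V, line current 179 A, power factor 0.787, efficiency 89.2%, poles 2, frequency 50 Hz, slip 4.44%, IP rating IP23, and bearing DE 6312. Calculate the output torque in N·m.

P_in = √3·V·I·cosφ = 1.732 × 400 × 179 × 0.787 = 97597 W
P_out = η·P_in = 0.892 × 97597 = 87057 W
n_s = 120×50/2 = 3000 rpm; n = 3000×(1−0.0444) = 2867 rpm
ω = 2π×2867/60 = 300.2 rad/s
τ = P_out/ω = 87057/300.2 = 290 N·m

290 N·m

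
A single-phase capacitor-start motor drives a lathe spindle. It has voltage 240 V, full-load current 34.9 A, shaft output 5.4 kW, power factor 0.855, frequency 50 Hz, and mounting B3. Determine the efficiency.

75.4 %

P_out = 5.4 kW = 5400 W
P_in = V·I·cosφ = 240 × 34.9 × 0.855 = 7161 W
η = P_out / P_in = 5400 / 7161 = 0.754 = 75.4%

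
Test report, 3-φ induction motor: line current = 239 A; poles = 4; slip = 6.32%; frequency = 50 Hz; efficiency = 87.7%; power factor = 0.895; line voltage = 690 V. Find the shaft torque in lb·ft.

1120 lb·ft

P_in = √3·V·I·cosφ = 1.732 × 690 × 239 × 0.895 = 255634 W
P_out = η·P_in = 0.877 × 255634 = 224191 W
n_s = 120×50/4 = 1500 rpm; n = 1500×(1−0.0632) = 1405 rpm
ω = 2π×1405/60 = 147.1 rad/s
τ = P_out/ω = 224191/147.1 = 1524 N·m
In lb·ft: 1524/1.356 = 1120 lb·ft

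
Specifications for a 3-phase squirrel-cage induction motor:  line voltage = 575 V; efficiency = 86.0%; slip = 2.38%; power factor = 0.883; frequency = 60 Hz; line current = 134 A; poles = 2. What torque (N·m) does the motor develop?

275 N·m

P_in = √3·V·I·cosφ = 1.732 × 575 × 134 × 0.883 = 117837 W
P_out = η·P_in = 0.86 × 117837 = 101340 W
n_s = 120×60/2 = 3600 rpm; n = 3600×(1−0.0238) = 3514 rpm
ω = 2π×3514/60 = 368 rad/s
τ = P_out/ω = 101340/368 = 275 N·m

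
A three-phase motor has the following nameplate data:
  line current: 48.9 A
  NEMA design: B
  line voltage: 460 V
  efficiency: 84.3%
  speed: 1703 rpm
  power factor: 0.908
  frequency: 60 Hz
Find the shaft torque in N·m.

167 N·m

P_in = √3·V·I·cosφ = 1.732 × 460 × 48.9 × 0.908 = 35375 W
P_out = η·P_in = 0.843 × 35375 = 29821 W
n = 1703 rpm
ω = 2π×1703/60 = 178.3 rad/s
τ = P_out/ω = 29821/178.3 = 167 N·m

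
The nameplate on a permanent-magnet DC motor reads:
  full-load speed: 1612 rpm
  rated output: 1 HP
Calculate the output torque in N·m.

4.42 N·m

P_out = 1 × 746 = 746 W
ω = 2π × 1612/60 = 168.8 rad/s
τ = P_out/ω = 746/168.8 = 4.42 N·m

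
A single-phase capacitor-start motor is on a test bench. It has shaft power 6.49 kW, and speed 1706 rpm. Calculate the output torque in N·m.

ω = 2π × 1706/60 = 178.7 rad/s
τ = P/ω = 6490/178.7 = 36.3 N·m

36.3 N·m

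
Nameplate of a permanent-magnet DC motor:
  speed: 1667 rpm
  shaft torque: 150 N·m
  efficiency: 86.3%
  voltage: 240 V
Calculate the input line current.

ω = 2π×1667/60 = 174.6 rad/s; P_out = τω = 150 × 174.6 = 26190 W
P_in = P_out / η = 26190 / 0.863 = 30348 W
I = P_in / V = 30348 / 240 = 126 A

126 A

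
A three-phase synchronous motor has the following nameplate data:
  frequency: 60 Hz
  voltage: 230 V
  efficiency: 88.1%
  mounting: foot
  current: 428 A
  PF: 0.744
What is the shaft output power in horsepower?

150 HP

P_in = √3·V·I·cosφ = 1.732 × 230 × 428 × 0.744 = 126851 W
P_out = η·P_in = 0.881 × 126851 = 111756 W
= 111756/746 = 150 HP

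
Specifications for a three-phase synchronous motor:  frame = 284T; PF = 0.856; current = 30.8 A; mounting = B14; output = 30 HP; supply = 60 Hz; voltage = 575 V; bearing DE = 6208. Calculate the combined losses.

3.88 kW

P_in = √3·V·I·cosφ = 1.732×575×30.8×0.856 = 26257 W
P_out = 30×746 = 22380 W
Losses = P_in − P_out = 26257 − 22380 = 3877 W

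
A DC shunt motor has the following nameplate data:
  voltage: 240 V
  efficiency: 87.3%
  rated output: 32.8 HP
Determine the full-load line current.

P_out = 32.8 × 746 = 24469 W
P_in = P_out / η = 24469 / 0.873 = 28029 W
I = P_in / V = 28029 / 240 = 117 A

117 A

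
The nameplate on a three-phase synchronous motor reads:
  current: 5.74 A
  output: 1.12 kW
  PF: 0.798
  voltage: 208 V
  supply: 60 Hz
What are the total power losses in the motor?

P_in = √3·V·I·cosφ = 1.732×208×5.74×0.798 = 1650 W
P_out = 1120 W
Losses = P_in − P_out = 1650 − 1120 = 530 W

530 W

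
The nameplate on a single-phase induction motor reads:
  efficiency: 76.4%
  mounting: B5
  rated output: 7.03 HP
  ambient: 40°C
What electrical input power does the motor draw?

P_out = 7.03 × 746 = 5244 W
P_in = P_out/η = 5244/0.764 = 6864 W = 6.86 kW

6.86 kW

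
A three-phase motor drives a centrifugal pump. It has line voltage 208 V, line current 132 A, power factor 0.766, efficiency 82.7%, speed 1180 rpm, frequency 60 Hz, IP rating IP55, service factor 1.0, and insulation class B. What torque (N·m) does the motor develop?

P_in = √3·V·I·cosφ = 1.732 × 208 × 132 × 0.766 = 36426 W
P_out = η·P_in = 0.827 × 36426 = 30124 W
n = 1180 rpm
ω = 2π×1180/60 = 123.6 rad/s
τ = P_out/ω = 30124/123.6 = 244 N·m

244 N·m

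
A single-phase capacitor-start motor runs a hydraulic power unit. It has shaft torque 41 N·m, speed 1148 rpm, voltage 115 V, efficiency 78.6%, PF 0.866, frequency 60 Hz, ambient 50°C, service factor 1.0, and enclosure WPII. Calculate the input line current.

63 A

ω = 2π×1148/60 = 120.2 rad/s; P_out = τω = 41 × 120.2 = 4928 W
P_in = P_out / η = 4928 / 0.786 = 6270 W
I = P_in / (V·cosφ) = 6270 / (115 × 0.866) = 63 A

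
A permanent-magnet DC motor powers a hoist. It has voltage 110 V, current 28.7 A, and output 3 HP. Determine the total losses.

919 W

P_in = V·I = 110×28.7 = 3157 W
P_out = 3×746 = 2238 W
Losses = P_in − P_out = 3157 − 2238 = 919 W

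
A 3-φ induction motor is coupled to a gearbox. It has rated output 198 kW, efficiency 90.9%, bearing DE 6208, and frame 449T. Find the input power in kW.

218 kW

P_out = 198000 W
P_in = P_out/η = 198000/0.909 = 217822 W = 218 kW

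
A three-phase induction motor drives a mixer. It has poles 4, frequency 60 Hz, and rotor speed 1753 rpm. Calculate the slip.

2.61 %

n_s = 120f/p = 120×60/4 = 1800 rpm
s = (n_s − n)/n_s = (1800 − 1753)/1800 = 0.0261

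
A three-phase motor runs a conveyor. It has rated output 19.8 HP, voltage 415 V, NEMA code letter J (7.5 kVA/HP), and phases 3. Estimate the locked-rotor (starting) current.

207 A

S_LR = 7.5 × 19.8 = 148.5 kVA
I_LR = S_LR/(√3·V_L) = 148500/(1.732×415) = 207 A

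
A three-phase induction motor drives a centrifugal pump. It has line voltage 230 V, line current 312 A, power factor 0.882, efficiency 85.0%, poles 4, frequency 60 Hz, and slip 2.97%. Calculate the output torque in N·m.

509 N·m

P_in = √3·V·I·cosφ = 1.732 × 230 × 312 × 0.882 = 109622 W
P_out = η·P_in = 0.85 × 109622 = 93179 W
n_s = 120×60/4 = 1800 rpm; n = 1800×(1−0.0297) = 1747 rpm
ω = 2π×1747/60 = 182.9 rad/s
τ = P_out/ω = 93179/182.9 = 509 N·m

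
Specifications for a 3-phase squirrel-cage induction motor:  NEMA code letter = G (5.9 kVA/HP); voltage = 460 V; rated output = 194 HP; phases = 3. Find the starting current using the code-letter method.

1440 A

S_LR = 5.9 × 194 = 1144.6 kVA
I_LR = S_LR/(√3·V_L) = 1144600/(1.732×460) = 1440 A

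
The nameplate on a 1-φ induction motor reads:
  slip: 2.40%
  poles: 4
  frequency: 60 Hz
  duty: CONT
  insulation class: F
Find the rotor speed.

n_s = 120f/p = 120×60/4 = 1800 rpm
n = n_s(1 − s) = 1800 × (1 − 0.024) = 1757 rpm

1757 rpm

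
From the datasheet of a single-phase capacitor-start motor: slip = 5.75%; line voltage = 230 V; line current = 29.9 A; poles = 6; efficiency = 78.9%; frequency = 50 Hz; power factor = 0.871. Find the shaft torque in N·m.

47.9 N·m

P_in = V·I·cosφ = 230 × 29.9 × 0.871 = 5990 W
P_out = η·P_in = 0.789 × 5990 = 4726 W
n_s = 120×50/6 = 1000 rpm; n = 1000×(1−0.0575) = 943 rpm
ω = 2π×943/60 = 98.75 rad/s
τ = P_out/ω = 4726/98.75 = 47.9 N·m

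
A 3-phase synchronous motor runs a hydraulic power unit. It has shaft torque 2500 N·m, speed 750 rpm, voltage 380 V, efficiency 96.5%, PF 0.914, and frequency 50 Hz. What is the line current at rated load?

ω = 2π×750/60 = 78.54 rad/s; P_out = τω = 2500 × 78.54 = 196350 W
P_in = P_out / η = 196350 / 0.965 = 203472 W
I_L = P_in / (√3·V_L·cosφ) = 203472 / (1.732 × 380 × 0.914) = 338 A

338 A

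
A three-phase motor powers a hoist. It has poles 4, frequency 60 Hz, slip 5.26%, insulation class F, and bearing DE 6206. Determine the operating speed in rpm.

1705 rpm

n_s = 120f/p = 120×60/4 = 1800 rpm
n = n_s(1 − s) = 1800 × (1 − 0.0526) = 1705 rpm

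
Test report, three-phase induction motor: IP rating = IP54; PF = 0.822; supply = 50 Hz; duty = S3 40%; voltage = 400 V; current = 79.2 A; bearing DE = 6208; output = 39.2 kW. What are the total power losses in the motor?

5900 W

P_in = √3·V·I·cosφ = 1.732×400×79.2×0.822 = 45103 W
P_out = 39200 W
Losses = P_in − P_out = 45103 − 39200 = 5903 W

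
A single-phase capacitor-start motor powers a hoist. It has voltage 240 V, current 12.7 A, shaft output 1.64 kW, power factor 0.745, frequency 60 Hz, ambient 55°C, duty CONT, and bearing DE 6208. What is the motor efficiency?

72.2 %

P_out = 1.64 kW = 1640 W
P_in = V·I·cosφ = 240 × 12.7 × 0.745 = 2271 W
η = P_out / P_in = 1640 / 2271 = 0.722 = 72.2%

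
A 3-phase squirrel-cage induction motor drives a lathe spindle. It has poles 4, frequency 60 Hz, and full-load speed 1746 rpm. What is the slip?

n_s = 120f/p = 120×60/4 = 1800 rpm
s = (n_s − n)/n_s = (1800 − 1746)/1800 = 0.0300

3.00 %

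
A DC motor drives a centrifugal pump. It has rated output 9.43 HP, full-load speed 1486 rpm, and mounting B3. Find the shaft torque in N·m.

P_out = 9.43 × 746 = 7035 W
ω = 2π × 1486/60 = 155.6 rad/s
τ = P_out/ω = 7035/155.6 = 45.2 N·m

45.2 N·m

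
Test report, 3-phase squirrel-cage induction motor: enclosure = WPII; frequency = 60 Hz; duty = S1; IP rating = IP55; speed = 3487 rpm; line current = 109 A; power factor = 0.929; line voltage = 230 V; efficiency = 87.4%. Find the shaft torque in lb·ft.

71.2 lb·ft

P_in = √3·V·I·cosφ = 1.732 × 230 × 109 × 0.929 = 40338 W
P_out = η·P_in = 0.874 × 40338 = 35255 W
n = 3487 rpm
ω = 2π×3487/60 = 365.2 rad/s
τ = P_out/ω = 35255/365.2 = 96.54 N·m
In lb·ft: 96.54/1.356 = 71.2 lb·ft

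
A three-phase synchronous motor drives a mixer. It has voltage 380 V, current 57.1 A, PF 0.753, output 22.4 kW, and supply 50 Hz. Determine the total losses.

5900 W

P_in = √3·V·I·cosφ = 1.732×380×57.1×0.753 = 28298 W
P_out = 22400 W
Losses = P_in − P_out = 28298 − 22400 = 5898 W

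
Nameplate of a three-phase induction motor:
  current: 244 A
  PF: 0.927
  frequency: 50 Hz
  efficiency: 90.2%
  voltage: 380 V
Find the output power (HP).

180 HP

P_in = √3·V·I·cosφ = 1.732 × 380 × 244 × 0.927 = 148868 W
P_out = η·P_in = 0.902 × 148868 = 134279 W
= 134279/746 = 180 HP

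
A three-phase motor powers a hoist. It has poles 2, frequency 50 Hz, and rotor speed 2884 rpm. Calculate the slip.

3.9 %

n_s = 120f/p = 120×50/2 = 3000 rpm
s = (n_s − n)/n_s = (3000 − 2884)/3000 = 0.0387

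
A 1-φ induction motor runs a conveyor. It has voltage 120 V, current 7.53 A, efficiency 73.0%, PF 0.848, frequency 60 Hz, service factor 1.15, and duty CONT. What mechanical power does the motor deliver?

0.559 kW

P_in = V·I·cosφ = 120 × 7.53 × 0.848 = 766 W
P_out = η·P_in = 0.73 × 766 = 559 W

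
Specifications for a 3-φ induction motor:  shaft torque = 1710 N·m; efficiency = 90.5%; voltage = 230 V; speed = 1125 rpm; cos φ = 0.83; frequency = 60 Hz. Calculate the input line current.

673 A

ω = 2π×1125/60 = 117.8 rad/s; P_out = τω = 1710 × 117.8 = 201438 W
P_in = P_out / η = 201438 / 0.905 = 222583 W
I_L = P_in / (√3·V_L·cosφ) = 222583 / (1.732 × 230 × 0.83) = 673 A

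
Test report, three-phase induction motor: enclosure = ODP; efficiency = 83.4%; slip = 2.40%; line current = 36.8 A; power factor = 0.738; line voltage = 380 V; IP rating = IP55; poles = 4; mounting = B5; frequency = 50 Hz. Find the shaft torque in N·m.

97.2 N·m

P_in = √3·V·I·cosφ = 1.732 × 380 × 36.8 × 0.738 = 17875 W
P_out = η·P_in = 0.834 × 17875 = 14908 W
n_s = 120×50/4 = 1500 rpm; n = 1500×(1−0.024) = 1464 rpm
ω = 2π×1464/60 = 153.3 rad/s
τ = P_out/ω = 14908/153.3 = 97.2 N·m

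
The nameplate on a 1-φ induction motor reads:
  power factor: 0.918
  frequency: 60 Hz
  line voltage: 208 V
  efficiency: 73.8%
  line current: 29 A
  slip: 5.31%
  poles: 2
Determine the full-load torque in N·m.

P_in = V·I·cosφ = 208 × 29 × 0.918 = 5537 W
P_out = η·P_in = 0.738 × 5537 = 4086 W
n_s = 120×60/2 = 3600 rpm; n = 3600×(1−0.0531) = 3409 rpm
ω = 2π×3409/60 = 357 rad/s
τ = P_out/ω = 4086/357 = 11.4 N·m

11.4 N·m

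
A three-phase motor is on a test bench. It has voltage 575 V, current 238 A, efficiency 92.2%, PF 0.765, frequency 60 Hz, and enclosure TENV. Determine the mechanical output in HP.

P_in = √3·V·I·cosφ = 1.732 × 575 × 238 × 0.765 = 181324 W
P_out = η·P_in = 0.922 × 181324 = 167181 W
= 167181/746 = 224 HP

224 HP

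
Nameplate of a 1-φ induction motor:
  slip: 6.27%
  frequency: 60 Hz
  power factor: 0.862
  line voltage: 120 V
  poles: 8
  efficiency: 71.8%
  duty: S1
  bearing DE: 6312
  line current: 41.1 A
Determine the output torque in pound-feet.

25.5 lb·ft

P_in = V·I·cosφ = 120 × 41.1 × 0.862 = 4251 W
P_out = η·P_in = 0.718 × 4251 = 3052 W
n_s = 120×60/8 = 900 rpm; n = 900×(1−0.0627) = 844 rpm
ω = 2π×844/60 = 88.38 rad/s
τ = P_out/ω = 3052/88.38 = 34.53 N·m
In lb·ft: 34.53/1.356 = 25.5 lb·ft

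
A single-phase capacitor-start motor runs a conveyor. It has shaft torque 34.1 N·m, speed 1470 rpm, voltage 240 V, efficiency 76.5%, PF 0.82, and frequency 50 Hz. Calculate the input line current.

ω = 2π×1470/60 = 153.9 rad/s; P_out = τω = 34.1 × 153.9 = 5248 W
P_in = P_out / η = 5248 / 0.765 = 6860 W
I = P_in / (V·cosφ) = 6860 / (240 × 0.82) = 34.9 A

34.9 A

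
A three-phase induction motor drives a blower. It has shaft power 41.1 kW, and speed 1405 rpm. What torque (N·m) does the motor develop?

279 N·m

ω = 2π × 1405/60 = 147.1 rad/s
τ = P/ω = 41100/147.1 = 279 N·m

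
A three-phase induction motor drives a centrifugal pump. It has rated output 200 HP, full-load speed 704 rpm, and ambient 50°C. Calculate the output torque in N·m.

2020 N·m

P_out = 200 × 746 = 149200 W
ω = 2π × 704/60 = 73.72 rad/s
τ = P_out/ω = 149200/73.72 = 2020 N·m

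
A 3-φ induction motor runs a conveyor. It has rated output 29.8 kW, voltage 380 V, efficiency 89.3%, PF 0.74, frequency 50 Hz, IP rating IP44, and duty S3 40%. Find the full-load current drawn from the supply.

68.5 A

P_out = 29.8 kW = 29800 W
P_in = P_out / η = 29800 / 0.893 = 33371 W
I_L = P_in / (√3·V_L·cosφ) = 33371 / (1.732 × 380 × 0.74) = 68.5 A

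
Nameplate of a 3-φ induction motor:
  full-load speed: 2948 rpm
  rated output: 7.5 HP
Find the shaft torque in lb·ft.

P_out = 7.5 × 746 = 5595 W
ω = 2π × 2948/60 = 308.7 rad/s
τ = P_out/ω = 5595/308.7 = 18.12 N·m
In lb·ft: 18.12/1.356 = 13.4 lb·ft

13.4 lb·ft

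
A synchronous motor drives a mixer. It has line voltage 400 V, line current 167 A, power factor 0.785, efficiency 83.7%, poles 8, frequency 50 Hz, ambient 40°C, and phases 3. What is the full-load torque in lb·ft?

714 lb·ft

P_in = √3·V·I·cosφ = 1.732 × 400 × 167 × 0.785 = 90823 W
P_out = η·P_in = 0.837 × 90823 = 76019 W
n = n_s = 120×50/8 = 750 rpm (synchronous)
ω = 2π×750/60 = 78.54 rad/s
τ = P_out/ω = 76019/78.54 = 967.9 N·m
In lb·ft: 967.9/1.356 = 714 lb·ft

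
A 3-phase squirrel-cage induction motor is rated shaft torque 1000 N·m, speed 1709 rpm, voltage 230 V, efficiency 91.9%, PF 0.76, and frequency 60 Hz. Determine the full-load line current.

ω = 2π×1709/60 = 179 rad/s; P_out = τω = 1000 × 179 = 179000 W
P_in = P_out / η = 179000 / 0.919 = 194777 W
I_L = P_in / (√3·V_L·cosφ) = 194777 / (1.732 × 230 × 0.76) = 643 A

643 A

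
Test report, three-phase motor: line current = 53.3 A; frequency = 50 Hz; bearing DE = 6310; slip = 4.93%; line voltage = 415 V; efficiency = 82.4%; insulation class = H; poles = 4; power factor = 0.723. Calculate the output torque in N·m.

P_in = √3·V·I·cosφ = 1.732 × 415 × 53.3 × 0.723 = 27699 W
P_out = η·P_in = 0.824 × 27699 = 22824 W
n_s = 120×50/4 = 1500 rpm; n = 1500×(1−0.0493) = 1426 rpm
ω = 2π×1426/60 = 149.3 rad/s
τ = P_out/ω = 22824/149.3 = 153 N·m

153 N·m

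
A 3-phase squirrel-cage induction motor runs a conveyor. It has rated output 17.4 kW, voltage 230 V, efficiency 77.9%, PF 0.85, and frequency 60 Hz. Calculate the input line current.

P_out = 17.4 kW = 17400 W
P_in = P_out / η = 17400 / 0.779 = 22336 W
I_L = P_in / (√3·V_L·cosφ) = 22336 / (1.732 × 230 × 0.85) = 66 A

66 A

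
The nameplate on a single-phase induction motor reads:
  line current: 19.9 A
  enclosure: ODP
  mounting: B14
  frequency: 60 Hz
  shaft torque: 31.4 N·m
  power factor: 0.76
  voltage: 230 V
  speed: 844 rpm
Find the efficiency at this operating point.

ω = 2π × 844/60 = 88.38 rad/s; P_out = τω = 31.4 × 88.38 = 2775 W
P_in = V·I·cosφ = 230 × 19.9 × 0.76 = 3479 W
η = P_out / P_in = 2775 / 3479 = 0.798 = 79.8%

79.8 %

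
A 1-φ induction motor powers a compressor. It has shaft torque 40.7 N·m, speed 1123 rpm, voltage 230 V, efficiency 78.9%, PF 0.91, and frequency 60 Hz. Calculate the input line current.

ω = 2π×1123/60 = 117.6 rad/s; P_out = τω = 40.7 × 117.6 = 4786 W
P_in = P_out / η = 4786 / 0.789 = 6066 W
I = P_in / (V·cosφ) = 6066 / (230 × 0.91) = 29 A

29 A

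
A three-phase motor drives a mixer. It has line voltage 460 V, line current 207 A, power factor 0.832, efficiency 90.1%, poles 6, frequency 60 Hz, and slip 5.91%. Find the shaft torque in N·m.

P_in = √3·V·I·cosφ = 1.732 × 460 × 207 × 0.832 = 137214 W
P_out = η·P_in = 0.901 × 137214 = 123630 W
n_s = 120×60/6 = 1200 rpm; n = 1200×(1−0.0591) = 1129 rpm
ω = 2π×1129/60 = 118.2 rad/s
τ = P_out/ω = 123630/118.2 = 1050 N·m

1050 N·m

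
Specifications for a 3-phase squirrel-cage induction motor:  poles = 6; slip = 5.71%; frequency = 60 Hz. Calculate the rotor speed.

n_s = 120f/p = 120×60/6 = 1200 rpm
n = n_s(1 − s) = 1200 × (1 − 0.0571) = 1131 rpm

1131 rpm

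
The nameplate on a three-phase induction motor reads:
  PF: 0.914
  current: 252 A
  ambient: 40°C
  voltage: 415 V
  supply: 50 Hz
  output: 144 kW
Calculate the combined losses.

21600 W

P_in = √3·V·I·cosφ = 1.732×415×252×0.914 = 165555 W
P_out = 144000 W
Losses = P_in − P_out = 165555 − 144000 = 21555 W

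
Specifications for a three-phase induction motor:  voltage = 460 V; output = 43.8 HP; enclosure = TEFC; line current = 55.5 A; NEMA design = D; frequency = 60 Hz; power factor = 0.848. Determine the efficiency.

87.1 %

P_out = 43.8 × 746 = 32675 W
P_in = √3·V_L·I_L·cosφ = 1.732 × 460 × 55.5 × 0.848 = 37497 W
η = P_out / P_in = 32675 / 37497 = 0.871 = 87.1%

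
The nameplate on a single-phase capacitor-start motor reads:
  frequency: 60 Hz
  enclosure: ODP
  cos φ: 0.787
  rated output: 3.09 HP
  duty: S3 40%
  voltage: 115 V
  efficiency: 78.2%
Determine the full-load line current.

P_out = 3.09 × 746 = 2305 W
P_in = P_out / η = 2305 / 0.782 = 2948 W
I = P_in / (V·cosφ) = 2948 / (115 × 0.787) = 32.6 A

32.6 A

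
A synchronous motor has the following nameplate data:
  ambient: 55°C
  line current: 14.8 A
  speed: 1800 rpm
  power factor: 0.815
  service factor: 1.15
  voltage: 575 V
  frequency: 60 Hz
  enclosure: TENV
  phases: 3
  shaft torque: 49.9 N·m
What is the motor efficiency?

ω = 2π × 1800/60 = 188.5 rad/s; P_out = τω = 49.9 × 188.5 = 9406 W
P_in = √3·V_L·I_L·cosφ = 1.732 × 575 × 14.8 × 0.815 = 12013 W
η = P_out / P_in = 9406 / 12013 = 0.783 = 78.3%

78.3 %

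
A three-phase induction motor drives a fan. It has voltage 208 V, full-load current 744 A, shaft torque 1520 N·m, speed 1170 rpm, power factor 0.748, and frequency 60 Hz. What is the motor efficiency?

ω = 2π × 1170/60 = 122.5 rad/s; P_out = τω = 1520 × 122.5 = 186200 W
P_in = √3·V_L·I_L·cosφ = 1.732 × 208 × 744 × 0.748 = 200487 W
η = P_out / P_in = 186200 / 200487 = 0.929 = 92.9%

92.9 %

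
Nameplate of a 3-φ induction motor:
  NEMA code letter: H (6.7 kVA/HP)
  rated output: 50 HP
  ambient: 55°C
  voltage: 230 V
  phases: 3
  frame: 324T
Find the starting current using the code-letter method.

841 A

S_LR = 6.7 × 50 = 335 kVA
I_LR = S_LR/(√3·V_L) = 335000/(1.732×230) = 841 A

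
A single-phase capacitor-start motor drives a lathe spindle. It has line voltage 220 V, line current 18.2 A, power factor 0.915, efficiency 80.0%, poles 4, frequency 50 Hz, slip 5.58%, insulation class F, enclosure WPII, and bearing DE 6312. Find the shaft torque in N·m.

P_in = V·I·cosφ = 220 × 18.2 × 0.915 = 3664 W
P_out = η·P_in = 0.8 × 3664 = 2931 W
n_s = 120×50/4 = 1500 rpm; n = 1500×(1−0.0558) = 1416 rpm
ω = 2π×1416/60 = 148.3 rad/s
τ = P_out/ω = 2931/148.3 = 19.8 N·m

19.8 N·m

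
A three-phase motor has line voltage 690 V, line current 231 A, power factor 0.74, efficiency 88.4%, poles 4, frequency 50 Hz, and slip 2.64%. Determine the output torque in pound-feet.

P_in = √3·V·I·cosφ = 1.732 × 690 × 231 × 0.74 = 204287 W
P_out = η·P_in = 0.884 × 204287 = 180590 W
n_s = 120×50/4 = 1500 rpm; n = 1500×(1−0.0264) = 1460 rpm
ω = 2π×1460/60 = 152.9 rad/s
τ = P_out/ω = 180590/152.9 = 1181 N·m
In lb·ft: 1181/1.356 = 871 lb·ft

871 lb·ft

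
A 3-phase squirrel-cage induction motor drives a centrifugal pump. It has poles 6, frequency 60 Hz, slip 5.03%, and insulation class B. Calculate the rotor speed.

n_s = 120f/p = 120×60/6 = 1200 rpm
n = n_s(1 − s) = 1200 × (1 − 0.0503) = 1140 rpm

1140 rpm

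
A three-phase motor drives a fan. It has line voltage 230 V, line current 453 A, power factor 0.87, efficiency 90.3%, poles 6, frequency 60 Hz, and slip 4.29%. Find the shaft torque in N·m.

P_in = √3·V·I·cosφ = 1.732 × 230 × 453 × 0.87 = 156998 W
P_out = η·P_in = 0.903 × 156998 = 141769 W
n_s = 120×60/6 = 1200 rpm; n = 1200×(1−0.0429) = 1149 rpm
ω = 2π×1149/60 = 120.3 rad/s
τ = P_out/ω = 141769/120.3 = 1180 N·m

1180 N·m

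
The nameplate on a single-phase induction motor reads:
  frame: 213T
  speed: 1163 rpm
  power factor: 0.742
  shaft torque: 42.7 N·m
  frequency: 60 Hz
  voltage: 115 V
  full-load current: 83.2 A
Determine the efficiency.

ω = 2π × 1163/60 = 121.8 rad/s; P_out = τω = 42.7 × 121.8 = 5201 W
P_in = V·I·cosφ = 115 × 83.2 × 0.742 = 7099 W
η = P_out / P_in = 5201 / 7099 = 0.733 = 73.3%

73.3 %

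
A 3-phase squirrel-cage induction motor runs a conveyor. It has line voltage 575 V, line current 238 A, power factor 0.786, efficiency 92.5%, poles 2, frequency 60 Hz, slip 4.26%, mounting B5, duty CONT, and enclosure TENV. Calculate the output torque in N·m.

477 N·m

P_in = √3·V·I·cosφ = 1.732 × 575 × 238 × 0.786 = 186301 W
P_out = η·P_in = 0.925 × 186301 = 172328 W
n_s = 120×60/2 = 3600 rpm; n = 3600×(1−0.0426) = 3447 rpm
ω = 2π×3447/60 = 361 rad/s
τ = P_out/ω = 172328/361 = 477 N·m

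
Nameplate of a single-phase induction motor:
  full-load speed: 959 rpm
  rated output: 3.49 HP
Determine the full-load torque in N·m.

P_out = 3.49 × 746 = 2604 W
ω = 2π × 959/60 = 100.4 rad/s
τ = P_out/ω = 2604/100.4 = 25.9 N·m

25.9 N·m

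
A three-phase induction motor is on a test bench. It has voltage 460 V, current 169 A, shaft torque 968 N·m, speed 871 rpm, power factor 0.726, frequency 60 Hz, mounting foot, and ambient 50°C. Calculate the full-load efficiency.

90.3 %

ω = 2π × 871/60 = 91.21 rad/s; P_out = τω = 968 × 91.21 = 88291 W
P_in = √3·V_L·I_L·cosφ = 1.732 × 460 × 169 × 0.726 = 97753 W
η = P_out / P_in = 88291 / 97753 = 0.903 = 90.3%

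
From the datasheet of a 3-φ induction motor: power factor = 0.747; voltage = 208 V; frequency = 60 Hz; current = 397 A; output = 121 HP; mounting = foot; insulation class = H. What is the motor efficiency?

P_out = 121 × 746 = 90266 W
P_in = √3·V_L·I_L·cosφ = 1.732 × 208 × 397 × 0.747 = 106837 W
η = P_out / P_in = 90266 / 106837 = 0.845 = 84.5%

84.5 %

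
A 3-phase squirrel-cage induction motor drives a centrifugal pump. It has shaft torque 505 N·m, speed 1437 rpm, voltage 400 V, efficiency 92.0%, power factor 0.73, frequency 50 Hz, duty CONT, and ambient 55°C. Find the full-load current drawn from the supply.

ω = 2π×1437/60 = 150.5 rad/s; P_out = τω = 505 × 150.5 = 76003 W
P_in = P_out / η = 76003 / 0.920 = 82612 W
I_L = P_in / (√3·V_L·cosφ) = 82612 / (1.732 × 400 × 0.73) = 163 A

163 A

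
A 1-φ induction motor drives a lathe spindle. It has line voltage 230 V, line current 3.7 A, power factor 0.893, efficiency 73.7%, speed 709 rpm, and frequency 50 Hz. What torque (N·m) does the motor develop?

7.54 N·m

P_in = V·I·cosφ = 230 × 3.7 × 0.893 = 760 W
P_out = η·P_in = 0.737 × 760 = 560 W
n = 709 rpm
ω = 2π×709/60 = 74.25 rad/s
τ = P_out/ω = 560/74.25 = 7.54 N·m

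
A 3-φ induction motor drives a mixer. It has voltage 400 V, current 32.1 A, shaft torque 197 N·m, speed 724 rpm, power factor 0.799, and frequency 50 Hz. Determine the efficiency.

84.1 %

ω = 2π × 724/60 = 75.82 rad/s; P_out = τω = 197 × 75.82 = 14937 W
P_in = √3·V_L·I_L·cosφ = 1.732 × 400 × 32.1 × 0.799 = 17769 W
η = P_out / P_in = 14937 / 17769 = 0.841 = 84.1%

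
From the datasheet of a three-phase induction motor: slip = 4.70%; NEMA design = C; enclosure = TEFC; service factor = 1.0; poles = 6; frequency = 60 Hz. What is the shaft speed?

n_s = 120f/p = 120×60/6 = 1200 rpm
n = n_s(1 − s) = 1200 × (1 − 0.047) = 1144 rpm

1144 rpm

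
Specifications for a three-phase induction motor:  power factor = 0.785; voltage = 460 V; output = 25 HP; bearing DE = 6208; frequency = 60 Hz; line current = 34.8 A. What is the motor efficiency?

P_out = 25 × 746 = 18650 W
P_in = √3·V_L·I_L·cosφ = 1.732 × 460 × 34.8 × 0.785 = 21765 W
η = P_out / P_in = 18650 / 21765 = 0.857 = 85.7%

85.7 %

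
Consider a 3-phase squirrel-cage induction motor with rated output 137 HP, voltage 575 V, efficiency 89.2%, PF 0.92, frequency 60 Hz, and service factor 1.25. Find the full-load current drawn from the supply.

P_out = 137 × 746 = 102202 W
P_in = P_out / η = 102202 / 0.892 = 114576 W
I_L = P_in / (√3·V_L·cosφ) = 114576 / (1.732 × 575 × 0.92) = 125 A

125 A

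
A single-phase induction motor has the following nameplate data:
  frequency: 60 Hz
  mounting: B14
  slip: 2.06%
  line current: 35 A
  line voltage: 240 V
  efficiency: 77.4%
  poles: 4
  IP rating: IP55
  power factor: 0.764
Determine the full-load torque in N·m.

P_in = V·I·cosφ = 240 × 35 × 0.764 = 6418 W
P_out = η·P_in = 0.774 × 6418 = 4968 W
n_s = 120×60/4 = 1800 rpm; n = 1800×(1−0.0206) = 1763 rpm
ω = 2π×1763/60 = 184.6 rad/s
τ = P_out/ω = 4968/184.6 = 26.9 N·m

26.9 N·m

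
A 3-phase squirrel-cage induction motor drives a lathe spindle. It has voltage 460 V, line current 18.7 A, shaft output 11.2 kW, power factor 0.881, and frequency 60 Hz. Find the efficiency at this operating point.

P_out = 11.2 kW = 11200 W
P_in = √3·V_L·I_L·cosφ = 1.732 × 460 × 18.7 × 0.881 = 13126 W
η = P_out / P_in = 11200 / 13126 = 0.853 = 85.3%

85.3 %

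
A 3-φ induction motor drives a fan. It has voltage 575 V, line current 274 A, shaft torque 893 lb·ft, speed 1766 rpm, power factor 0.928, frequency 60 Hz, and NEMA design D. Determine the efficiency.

88.4 %

τ = 893 lb·ft × 1.356 = 1211 N·m
ω = 2π × 1766/60 = 184.9 rad/s; P_out = τω = 1211 × 184.9 = 223914 W
P_in = √3·V_L·I_L·cosφ = 1.732 × 575 × 274 × 0.928 = 253229 W
η = P_out / P_in = 223914 / 253229 = 0.884 = 88.4%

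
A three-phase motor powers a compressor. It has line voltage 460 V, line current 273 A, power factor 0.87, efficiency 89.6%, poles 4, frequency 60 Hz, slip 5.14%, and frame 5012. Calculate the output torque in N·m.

948 N·m

P_in = √3·V·I·cosφ = 1.732 × 460 × 273 × 0.87 = 189229 W
P_out = η·P_in = 0.896 × 189229 = 169549 W
n_s = 120×60/4 = 1800 rpm; n = 1800×(1−0.0514) = 1707 rpm
ω = 2π×1707/60 = 178.8 rad/s
τ = P_out/ω = 169549/178.8 = 948 N·m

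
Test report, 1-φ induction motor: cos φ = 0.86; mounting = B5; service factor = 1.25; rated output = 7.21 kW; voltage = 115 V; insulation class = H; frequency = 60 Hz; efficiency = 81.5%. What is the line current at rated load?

P_out = 7.21 kW = 7210 W
P_in = P_out / η = 7210 / 0.815 = 8847 W
I = P_in / (V·cosφ) = 8847 / (115 × 0.86) = 89.5 A

89.5 A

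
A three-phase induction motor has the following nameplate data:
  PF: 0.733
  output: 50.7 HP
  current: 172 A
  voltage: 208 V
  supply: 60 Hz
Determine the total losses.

7600 W

P_in = √3·V·I·cosφ = 1.732×208×172×0.733 = 45420 W
P_out = 50.7×746 = 37822 W
Losses = P_in − P_out = 45420 − 37822 = 7598 W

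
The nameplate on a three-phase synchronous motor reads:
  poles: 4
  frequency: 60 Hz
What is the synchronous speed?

n_s = 120f/p = 120×60/4 = 1800 rpm

1800 rpm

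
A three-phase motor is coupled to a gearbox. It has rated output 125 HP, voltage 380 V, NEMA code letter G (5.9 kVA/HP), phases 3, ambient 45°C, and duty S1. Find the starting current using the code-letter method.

1120 A

S_LR = 5.9 × 125 = 737.5 kVA
I_LR = S_LR/(√3·V_L) = 737500/(1.732×380) = 1120 A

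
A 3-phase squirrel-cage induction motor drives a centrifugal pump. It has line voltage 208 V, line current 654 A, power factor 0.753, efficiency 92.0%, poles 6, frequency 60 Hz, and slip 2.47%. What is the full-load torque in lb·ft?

P_in = √3·V·I·cosφ = 1.732 × 208 × 654 × 0.753 = 177412 W
P_out = η·P_in = 0.92 × 177412 = 163219 W
n_s = 120×60/6 = 1200 rpm; n = 1200×(1−0.0247) = 1170 rpm
ω = 2π×1170/60 = 122.5 rad/s
τ = P_out/ω = 163219/122.5 = 1332 N·m
In lb·ft: 1332/1.356 = 982 lb·ft

982 lb·ft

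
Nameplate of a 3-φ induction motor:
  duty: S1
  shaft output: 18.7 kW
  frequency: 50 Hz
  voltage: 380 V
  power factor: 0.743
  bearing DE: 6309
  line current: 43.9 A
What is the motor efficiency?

P_out = 18.7 kW = 18700 W
P_in = √3·V_L·I_L·cosφ = 1.732 × 380 × 43.9 × 0.743 = 21468 W
η = P_out / P_in = 18700 / 21468 = 0.871 = 87.1%

87.1 %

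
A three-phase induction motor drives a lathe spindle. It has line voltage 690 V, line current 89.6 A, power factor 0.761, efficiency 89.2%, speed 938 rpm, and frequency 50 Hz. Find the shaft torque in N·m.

740 N·m

P_in = √3·V·I·cosφ = 1.732 × 690 × 89.6 × 0.761 = 81487 W
P_out = η·P_in = 0.892 × 81487 = 72686 W
n = 938 rpm
ω = 2π×938/60 = 98.23 rad/s
τ = P_out/ω = 72686/98.23 = 740 N·m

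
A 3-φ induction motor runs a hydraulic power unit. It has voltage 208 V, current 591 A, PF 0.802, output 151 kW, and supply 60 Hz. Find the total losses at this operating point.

19.8 kW

P_in = √3·V·I·cosφ = 1.732×208×591×0.802 = 170755 W
P_out = 151000 W
Losses = P_in − P_out = 170755 − 151000 = 19755 W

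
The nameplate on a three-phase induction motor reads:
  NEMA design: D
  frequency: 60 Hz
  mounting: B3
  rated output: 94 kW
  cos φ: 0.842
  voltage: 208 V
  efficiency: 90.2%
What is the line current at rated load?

P_out = 94 kW = 94000 W
P_in = P_out / η = 94000 / 0.902 = 104213 W
I_L = P_in / (√3·V_L·cosφ) = 104213 / (1.732 × 208 × 0.842) = 344 A

344 A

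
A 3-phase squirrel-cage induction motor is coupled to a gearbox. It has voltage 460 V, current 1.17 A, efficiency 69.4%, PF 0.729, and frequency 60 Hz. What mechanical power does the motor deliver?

0.472 kW

P_in = √3·V·I·cosφ = 1.732 × 460 × 1.17 × 0.729 = 680 W
P_out = η·P_in = 0.694 × 680 = 472 W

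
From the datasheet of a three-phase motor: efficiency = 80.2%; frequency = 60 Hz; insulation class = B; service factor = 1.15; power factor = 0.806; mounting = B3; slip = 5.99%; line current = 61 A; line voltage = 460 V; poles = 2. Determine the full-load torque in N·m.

88.6 N·m

P_in = √3·V·I·cosφ = 1.732 × 460 × 61 × 0.806 = 39172 W
P_out = η·P_in = 0.802 × 39172 = 31416 W
n_s = 120×60/2 = 3600 rpm; n = 3600×(1−0.0599) = 3384 rpm
ω = 2π×3384/60 = 354.4 rad/s
τ = P_out/ω = 31416/354.4 = 88.6 N·m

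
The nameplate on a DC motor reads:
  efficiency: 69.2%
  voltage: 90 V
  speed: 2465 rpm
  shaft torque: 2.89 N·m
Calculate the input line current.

12 A

ω = 2π×2465/60 = 258.1 rad/s; P_out = τω = 2.89 × 258.1 = 746 W
P_in = P_out / η = 746 / 0.692 = 1078 W
I = P_in / V = 1078 / 90 = 12 A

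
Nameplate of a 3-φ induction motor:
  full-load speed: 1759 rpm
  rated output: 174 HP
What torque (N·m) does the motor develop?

705 N·m

P_out = 174 × 746 = 129804 W
ω = 2π × 1759/60 = 184.2 rad/s
τ = P_out/ω = 129804/184.2 = 705 N·m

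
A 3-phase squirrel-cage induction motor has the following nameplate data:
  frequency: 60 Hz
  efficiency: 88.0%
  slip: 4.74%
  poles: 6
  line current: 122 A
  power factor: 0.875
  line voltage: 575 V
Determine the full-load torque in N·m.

P_in = √3·V·I·cosφ = 1.732 × 575 × 122 × 0.875 = 106312 W
P_out = η·P_in = 0.88 × 106312 = 93555 W
n_s = 120×60/6 = 1200 rpm; n = 1200×(1−0.0474) = 1143 rpm
ω = 2π×1143/60 = 119.7 rad/s
τ = P_out/ω = 93555/119.7 = 782 N·m

782 N·m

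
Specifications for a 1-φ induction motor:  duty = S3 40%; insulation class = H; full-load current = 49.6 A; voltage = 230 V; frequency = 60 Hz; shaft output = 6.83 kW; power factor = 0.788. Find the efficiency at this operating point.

76.0 %

P_out = 6.83 kW = 6830 W
P_in = V·I·cosφ = 230 × 49.6 × 0.788 = 8990 W
η = P_out / P_in = 6830 / 8990 = 0.760 = 76.0%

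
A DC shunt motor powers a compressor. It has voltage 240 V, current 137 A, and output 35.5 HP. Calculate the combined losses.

6400 W

P_in = V·I = 240×137 = 32880 W
P_out = 35.5×746 = 26483 W
Losses = P_in − P_out = 32880 − 26483 = 6397 W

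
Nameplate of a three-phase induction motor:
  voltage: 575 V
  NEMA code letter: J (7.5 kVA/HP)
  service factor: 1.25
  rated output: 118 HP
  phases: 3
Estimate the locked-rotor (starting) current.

889 A

S_LR = 7.5 × 118 = 885 kVA
I_LR = S_LR/(√3·V_L) = 885000/(1.732×575) = 889 A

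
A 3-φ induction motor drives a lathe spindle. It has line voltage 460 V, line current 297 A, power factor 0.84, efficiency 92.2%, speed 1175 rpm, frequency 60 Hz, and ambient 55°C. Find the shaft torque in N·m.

1490 N·m

P_in = √3·V·I·cosφ = 1.732 × 460 × 297 × 0.84 = 198766 W
P_out = η·P_in = 0.922 × 198766 = 183262 W
n = 1175 rpm
ω = 2π×1175/60 = 123 rad/s
τ = P_out/ω = 183262/123 = 1490 N·m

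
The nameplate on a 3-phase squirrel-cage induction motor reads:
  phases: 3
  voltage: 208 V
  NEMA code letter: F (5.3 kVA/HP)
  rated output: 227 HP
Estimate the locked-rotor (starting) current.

3340 A

S_LR = 5.3 × 227 = 1203.1 kVA
I_LR = S_LR/(√3·V_L) = 1203100/(1.732×208) = 3340 A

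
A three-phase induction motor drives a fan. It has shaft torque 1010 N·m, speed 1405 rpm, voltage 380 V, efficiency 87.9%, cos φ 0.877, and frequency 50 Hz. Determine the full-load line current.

293 A

ω = 2π×1405/60 = 147.1 rad/s; P_out = τω = 1010 × 147.1 = 148571 W
P_in = P_out / η = 148571 / 0.879 = 169023 W
I_L = P_in / (√3·V_L·cosφ) = 169023 / (1.732 × 380 × 0.877) = 293 A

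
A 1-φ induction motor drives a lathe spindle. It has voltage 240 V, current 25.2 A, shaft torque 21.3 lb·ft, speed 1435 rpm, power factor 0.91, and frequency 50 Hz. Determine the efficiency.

τ = 21.3 lb·ft × 1.356 = 28.88 N·m
ω = 2π × 1435/60 = 150.3 rad/s; P_out = τω = 28.88 × 150.3 = 4341 W
P_in = V·I·cosφ = 240 × 25.2 × 0.91 = 5504 W
η = P_out / P_in = 4341 / 5504 = 0.789 = 78.9%

78.9 %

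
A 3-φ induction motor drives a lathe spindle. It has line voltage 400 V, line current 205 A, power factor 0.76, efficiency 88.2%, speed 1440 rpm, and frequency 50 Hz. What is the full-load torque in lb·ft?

466 lb·ft

P_in = √3·V·I·cosφ = 1.732 × 400 × 205 × 0.76 = 107938 W
P_out = η·P_in = 0.882 × 107938 = 95201 W
n = 1440 rpm
ω = 2π×1440/60 = 150.8 rad/s
τ = P_out/ω = 95201/150.8 = 631.3 N·m
In lb·ft: 631.3/1.356 = 466 lb·ft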